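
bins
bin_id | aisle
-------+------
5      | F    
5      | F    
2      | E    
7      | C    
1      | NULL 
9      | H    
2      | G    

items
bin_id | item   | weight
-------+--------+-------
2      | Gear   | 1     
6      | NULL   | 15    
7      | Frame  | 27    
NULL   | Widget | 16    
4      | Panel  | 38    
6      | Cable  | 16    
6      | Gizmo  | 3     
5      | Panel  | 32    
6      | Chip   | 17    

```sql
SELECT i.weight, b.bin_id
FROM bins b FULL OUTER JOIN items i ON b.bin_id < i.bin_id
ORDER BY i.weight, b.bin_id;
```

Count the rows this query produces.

35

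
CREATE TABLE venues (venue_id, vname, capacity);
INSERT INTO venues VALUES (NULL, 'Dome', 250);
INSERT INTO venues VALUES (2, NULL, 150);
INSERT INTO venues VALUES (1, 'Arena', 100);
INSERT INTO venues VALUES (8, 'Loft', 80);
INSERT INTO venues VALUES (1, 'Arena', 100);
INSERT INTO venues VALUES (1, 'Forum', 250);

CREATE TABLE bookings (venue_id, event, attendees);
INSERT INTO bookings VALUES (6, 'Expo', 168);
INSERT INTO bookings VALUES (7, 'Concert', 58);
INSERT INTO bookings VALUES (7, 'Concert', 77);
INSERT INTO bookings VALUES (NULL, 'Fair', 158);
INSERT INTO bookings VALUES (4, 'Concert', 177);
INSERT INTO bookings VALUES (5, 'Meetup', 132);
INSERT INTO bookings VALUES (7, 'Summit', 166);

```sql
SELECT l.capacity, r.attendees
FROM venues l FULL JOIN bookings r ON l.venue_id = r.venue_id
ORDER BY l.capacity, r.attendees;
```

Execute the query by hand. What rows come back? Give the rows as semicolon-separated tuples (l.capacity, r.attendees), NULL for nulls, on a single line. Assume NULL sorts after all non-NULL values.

FULL OUTER JOIN keeps every row from both sides; unmatched rows get NULL for the other side's columns.
Matching on l.venue_id = r.venue_id. A NULL in a compared column never satisfies the condition.
- l[0] venue_id=NULL → no match; kept with NULLs on the r side.
- l[1] venue_id=2 → no match; kept with NULLs on the r side.
- l[2] venue_id=1 → no match; kept with NULLs on the r side.
- l[3] venue_id=8 → no match; kept with NULLs on the r side.
- l[4] venue_id=1 → no match; kept with NULLs on the r side.
- l[5] venue_id=1 → no match; kept with NULLs on the r side.
- plus 7 unmatched r row(s), each kept with NULL l columns.

(80, NULL); (100, NULL); (100, NULL); (150, NULL); (250, NULL); (250, NULL); (NULL, 58); (NULL, 77); (NULL, 132); (NULL, 158); (NULL, 166); (NULL, 168); (NULL, 177)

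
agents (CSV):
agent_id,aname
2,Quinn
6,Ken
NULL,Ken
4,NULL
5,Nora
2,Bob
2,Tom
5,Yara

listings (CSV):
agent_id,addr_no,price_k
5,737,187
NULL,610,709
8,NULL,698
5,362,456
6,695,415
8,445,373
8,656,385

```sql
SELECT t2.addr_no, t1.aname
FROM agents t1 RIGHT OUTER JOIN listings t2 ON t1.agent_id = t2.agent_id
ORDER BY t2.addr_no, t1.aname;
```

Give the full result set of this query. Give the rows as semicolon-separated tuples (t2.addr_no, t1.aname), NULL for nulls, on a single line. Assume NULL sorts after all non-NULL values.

(362, Nora); (362, Yara); (445, NULL); (610, NULL); (656, NULL); (695, Ken); (737, Nora); (737, Yara); (NULL, NULL)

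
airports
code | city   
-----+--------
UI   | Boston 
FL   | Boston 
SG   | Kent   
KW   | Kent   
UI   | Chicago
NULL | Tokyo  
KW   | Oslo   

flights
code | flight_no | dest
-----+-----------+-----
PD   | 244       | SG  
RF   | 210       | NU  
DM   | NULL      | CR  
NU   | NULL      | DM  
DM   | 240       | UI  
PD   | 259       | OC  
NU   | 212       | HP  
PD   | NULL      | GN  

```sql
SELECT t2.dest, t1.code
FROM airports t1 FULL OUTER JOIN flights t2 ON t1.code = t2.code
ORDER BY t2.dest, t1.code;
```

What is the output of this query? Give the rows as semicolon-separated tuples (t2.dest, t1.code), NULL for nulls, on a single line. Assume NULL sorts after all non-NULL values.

FULL OUTER JOIN keeps every row from both sides; unmatched rows get NULL for the other side's columns.
Matching on t1.code = t2.code. A NULL in a compared column never satisfies the condition.
- t1 row (code=UI): no match → kept, t2 columns NULL.
- t1 row (code=FL): no match → kept, t2 columns NULL.
- t1 row (code=SG): no match → kept, t2 columns NULL.
- t1 row (code=KW): no match → kept, t2 columns NULL.
- t1 row (code=UI): no match → kept, t2 columns NULL.
- t1 row (code=NULL): no match → kept, t2 columns NULL.
- t1 row (code=KW): no match → kept, t2 columns NULL.
- 8 row(s) from t2 found no t1 partner → padded with NULL.

(CR, NULL); (DM, NULL); (GN, NULL); (HP, NULL); (NU, NULL); (OC, NULL); (SG, NULL); (UI, NULL); (NULL, FL); (NULL, KW); (NULL, KW); (NULL, SG); (NULL, UI); (NULL, UI); (NULL, NULL)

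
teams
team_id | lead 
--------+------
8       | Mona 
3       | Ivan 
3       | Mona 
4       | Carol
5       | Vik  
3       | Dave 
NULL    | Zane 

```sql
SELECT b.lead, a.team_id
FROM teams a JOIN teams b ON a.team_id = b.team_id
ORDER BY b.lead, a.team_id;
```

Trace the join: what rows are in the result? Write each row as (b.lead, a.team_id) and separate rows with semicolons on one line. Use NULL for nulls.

(Carol, 4); (Dave, 3); (Dave, 3); (Dave, 3); (Ivan, 3); (Ivan, 3); (Ivan, 3); (Mona, 3); (Mona, 3); (Mona, 3); (Mona, 8); (Vik, 5)

INNER JOIN keeps only pairs where the ON condition holds.
Matching on a.team_id = b.team_id. A NULL in a compared column never satisfies the condition.
- team_id=8: 1 matching b row(s), so 1 row(s) emitted.
- team_id=3: 3 matching b row(s), so 3 row(s) emitted.
- team_id=3: 3 matching b row(s), so 3 row(s) emitted.
- team_id=4: 1 matching b row(s), so 1 row(s) emitted.
- team_id=5: 1 matching b row(s), so 1 row(s) emitted.
- team_id=3: 3 matching b row(s), so 3 row(s) emitted.
- team_id=NULL: no matching b row, dropped.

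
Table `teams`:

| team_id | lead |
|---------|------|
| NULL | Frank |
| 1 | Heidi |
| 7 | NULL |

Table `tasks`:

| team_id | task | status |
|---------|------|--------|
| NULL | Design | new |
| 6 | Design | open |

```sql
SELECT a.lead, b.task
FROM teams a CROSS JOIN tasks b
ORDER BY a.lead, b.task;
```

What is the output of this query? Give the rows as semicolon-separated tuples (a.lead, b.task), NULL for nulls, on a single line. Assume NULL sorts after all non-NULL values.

(Frank, Design); (Frank, Design); (Heidi, Design); (Heidi, Design); (NULL, Design); (NULL, Design)

CROSS JOIN pairs every row of `teams` with every row of `tasks`: 3 × 2 = 6 rows.
After projecting and ordering:
a.lead | b.task
Frank | Design
Frank | Design
Heidi | Design
Heidi | Design
NULL | Design
NULL | Design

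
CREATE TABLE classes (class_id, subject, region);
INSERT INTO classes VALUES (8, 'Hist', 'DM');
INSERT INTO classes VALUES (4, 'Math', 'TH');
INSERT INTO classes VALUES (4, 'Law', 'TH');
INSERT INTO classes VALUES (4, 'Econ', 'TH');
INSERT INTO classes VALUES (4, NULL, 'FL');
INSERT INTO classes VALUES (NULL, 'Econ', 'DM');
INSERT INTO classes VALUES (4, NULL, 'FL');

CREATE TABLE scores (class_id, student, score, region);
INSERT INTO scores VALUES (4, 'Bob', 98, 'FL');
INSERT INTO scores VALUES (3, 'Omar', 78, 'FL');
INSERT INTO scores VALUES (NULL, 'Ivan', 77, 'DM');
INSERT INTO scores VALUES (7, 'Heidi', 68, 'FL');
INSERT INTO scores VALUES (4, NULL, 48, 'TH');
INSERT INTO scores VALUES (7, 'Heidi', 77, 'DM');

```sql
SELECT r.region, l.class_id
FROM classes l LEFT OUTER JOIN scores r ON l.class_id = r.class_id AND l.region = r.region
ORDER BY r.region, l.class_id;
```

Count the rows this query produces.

7

LEFT JOIN keeps every row from `classes`; unmatched rows get NULL for `scores`'s columns.
Matching on l.class_id = r.class_id AND l.region = r.region. A NULL in a compared column never satisfies the condition.
Matched pairs: 5; unmatched l rows kept: 2.
Total: 5 matched + 2 padded = 7 rows.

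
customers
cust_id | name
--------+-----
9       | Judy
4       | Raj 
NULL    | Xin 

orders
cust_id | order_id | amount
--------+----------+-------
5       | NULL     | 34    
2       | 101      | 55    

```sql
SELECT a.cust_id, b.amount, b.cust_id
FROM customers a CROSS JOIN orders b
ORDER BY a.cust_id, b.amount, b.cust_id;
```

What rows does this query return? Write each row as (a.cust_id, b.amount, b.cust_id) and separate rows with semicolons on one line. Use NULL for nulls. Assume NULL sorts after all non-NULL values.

(4, 34, 5); (4, 55, 2); (9, 34, 5); (9, 55, 2); (NULL, 34, 5); (NULL, 55, 2)

CROSS JOIN pairs every row of `customers` with every row of `orders`: 3 × 2 = 6 rows.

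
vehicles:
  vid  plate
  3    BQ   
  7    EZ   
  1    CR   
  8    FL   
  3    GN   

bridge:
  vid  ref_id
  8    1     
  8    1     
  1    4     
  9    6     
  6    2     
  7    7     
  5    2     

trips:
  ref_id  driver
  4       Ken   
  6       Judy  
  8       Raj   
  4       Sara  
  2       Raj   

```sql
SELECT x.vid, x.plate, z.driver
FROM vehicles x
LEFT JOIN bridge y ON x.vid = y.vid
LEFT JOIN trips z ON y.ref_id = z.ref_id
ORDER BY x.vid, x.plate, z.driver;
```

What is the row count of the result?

7

Joins associate left-to-right: vehicles LEFT JOIN bridge on vid gives 6 intermediate row(s).
Then LEFT JOIN `trips z` on ref_id: each of those 6 rows is kept; rows whose y.ref_id has no match in z get NULL for z's columns.
Result: 7 row(s).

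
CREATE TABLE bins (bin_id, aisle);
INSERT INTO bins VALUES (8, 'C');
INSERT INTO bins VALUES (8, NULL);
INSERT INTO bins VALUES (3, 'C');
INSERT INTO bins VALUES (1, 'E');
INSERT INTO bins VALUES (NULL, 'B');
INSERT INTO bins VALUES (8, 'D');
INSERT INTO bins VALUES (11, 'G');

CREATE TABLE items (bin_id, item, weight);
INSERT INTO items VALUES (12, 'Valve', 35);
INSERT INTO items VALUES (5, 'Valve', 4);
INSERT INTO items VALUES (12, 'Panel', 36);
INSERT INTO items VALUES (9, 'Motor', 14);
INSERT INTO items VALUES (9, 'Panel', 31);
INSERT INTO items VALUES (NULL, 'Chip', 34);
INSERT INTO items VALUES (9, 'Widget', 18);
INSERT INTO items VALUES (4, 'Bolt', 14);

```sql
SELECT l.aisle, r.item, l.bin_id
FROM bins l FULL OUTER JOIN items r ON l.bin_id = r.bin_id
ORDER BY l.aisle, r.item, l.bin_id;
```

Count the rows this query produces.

15

FULL OUTER JOIN keeps every row from both sides; unmatched rows get NULL for the other side's columns.
Matching on l.bin_id = r.bin_id. A NULL in a compared column never satisfies the condition.
Matched pairs: 0; unmatched l rows kept: 7; unmatched r rows kept: 8.
Total: 0 matched + 15 padded = 15 rows.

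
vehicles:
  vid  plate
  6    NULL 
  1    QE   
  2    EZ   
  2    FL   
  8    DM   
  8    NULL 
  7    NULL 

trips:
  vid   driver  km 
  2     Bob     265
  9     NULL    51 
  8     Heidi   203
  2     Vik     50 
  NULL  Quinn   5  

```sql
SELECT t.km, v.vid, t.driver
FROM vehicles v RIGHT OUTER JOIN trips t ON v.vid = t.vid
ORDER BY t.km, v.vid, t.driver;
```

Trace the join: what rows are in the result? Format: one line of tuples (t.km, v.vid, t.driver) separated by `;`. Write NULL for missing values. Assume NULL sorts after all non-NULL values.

RIGHT JOIN keeps every row from `trips`; unmatched rows get NULL for `vehicles`'s columns.
Matching on v.vid = t.vid. A NULL in a compared column never satisfies the condition.
Matched pairs: 6; unmatched t rows kept: 2.

(5, NULL, Quinn); (50, 2, Vik); (50, 2, Vik); (51, NULL, NULL); (203, 8, Heidi); (203, 8, Heidi); (265, 2, Bob); (265, 2, Bob)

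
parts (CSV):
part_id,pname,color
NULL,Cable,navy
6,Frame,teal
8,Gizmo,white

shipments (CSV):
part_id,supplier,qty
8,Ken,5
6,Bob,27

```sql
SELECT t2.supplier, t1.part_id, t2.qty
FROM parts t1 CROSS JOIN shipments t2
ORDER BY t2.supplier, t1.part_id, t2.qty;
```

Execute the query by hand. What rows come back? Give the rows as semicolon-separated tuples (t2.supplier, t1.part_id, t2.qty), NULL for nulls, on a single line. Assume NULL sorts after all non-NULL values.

(Bob, 6, 27); (Bob, 8, 27); (Bob, NULL, 27); (Ken, 6, 5); (Ken, 8, 5); (Ken, NULL, 5)

CROSS JOIN pairs every row of `parts` with every row of `shipments`: 3 × 2 = 6 rows.
After projecting and ordering:
t2.supplier | t1.part_id | t2.qty
Bob | 6 | 27
Bob | 8 | 27
Bob | NULL | 27
Ken | 6 | 5
Ken | 8 | 5
Ken | NULL | 5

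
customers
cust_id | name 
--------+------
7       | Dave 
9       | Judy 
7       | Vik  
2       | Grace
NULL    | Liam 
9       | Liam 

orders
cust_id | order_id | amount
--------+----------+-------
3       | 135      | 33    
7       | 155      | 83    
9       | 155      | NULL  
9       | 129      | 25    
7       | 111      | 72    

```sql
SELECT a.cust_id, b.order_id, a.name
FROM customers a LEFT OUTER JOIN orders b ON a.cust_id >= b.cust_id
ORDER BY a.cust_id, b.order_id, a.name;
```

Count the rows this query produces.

LEFT JOIN keeps every row from `customers`; unmatched rows get NULL for `orders`'s columns.
Matching on a.cust_id >= b.cust_id. A NULL in a compared column never satisfies the condition.
Matched pairs: 16; unmatched a rows kept: 2.
Total: 16 matched + 2 padded = 18 rows.

18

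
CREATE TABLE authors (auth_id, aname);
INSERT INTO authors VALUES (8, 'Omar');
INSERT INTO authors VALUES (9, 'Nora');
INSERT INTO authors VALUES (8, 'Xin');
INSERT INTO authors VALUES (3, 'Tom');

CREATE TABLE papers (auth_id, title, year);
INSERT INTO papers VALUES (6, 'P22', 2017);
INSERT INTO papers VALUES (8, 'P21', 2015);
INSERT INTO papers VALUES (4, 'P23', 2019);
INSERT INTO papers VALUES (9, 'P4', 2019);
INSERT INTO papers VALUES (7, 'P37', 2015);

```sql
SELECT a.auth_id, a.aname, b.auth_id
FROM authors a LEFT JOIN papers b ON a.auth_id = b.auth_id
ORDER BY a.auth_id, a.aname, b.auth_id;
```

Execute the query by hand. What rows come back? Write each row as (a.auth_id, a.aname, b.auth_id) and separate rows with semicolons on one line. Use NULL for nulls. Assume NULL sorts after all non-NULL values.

(3, Tom, NULL); (8, Omar, 8); (8, Xin, 8); (9, Nora, 9)

LEFT JOIN keeps every row from `authors`; unmatched rows get NULL for `papers`'s columns.
Matching on a.auth_id = b.auth_id.
Matched pairs: 3; unmatched a rows kept: 1.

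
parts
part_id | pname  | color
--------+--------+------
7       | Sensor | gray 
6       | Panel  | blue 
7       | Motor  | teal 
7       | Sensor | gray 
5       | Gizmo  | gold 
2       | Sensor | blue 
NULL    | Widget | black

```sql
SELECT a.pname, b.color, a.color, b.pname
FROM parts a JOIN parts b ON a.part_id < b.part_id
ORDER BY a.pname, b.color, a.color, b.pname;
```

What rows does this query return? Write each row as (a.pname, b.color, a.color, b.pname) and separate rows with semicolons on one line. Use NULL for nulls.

(Gizmo, blue, gold, Panel); (Gizmo, gray, gold, Sensor); (Gizmo, gray, gold, Sensor); (Gizmo, teal, gold, Motor); (Panel, gray, blue, Sensor); (Panel, gray, blue, Sensor); (Panel, teal, blue, Motor); (Sensor, blue, blue, Panel); (Sensor, gold, blue, Gizmo); (Sensor, gray, blue, Sensor); (Sensor, gray, blue, Sensor); (Sensor, teal, blue, Motor)

INNER JOIN keeps only pairs where the ON condition holds.
Matching on a.part_id < b.part_id. A NULL in a compared column never satisfies the condition.
Matched pairs: 12.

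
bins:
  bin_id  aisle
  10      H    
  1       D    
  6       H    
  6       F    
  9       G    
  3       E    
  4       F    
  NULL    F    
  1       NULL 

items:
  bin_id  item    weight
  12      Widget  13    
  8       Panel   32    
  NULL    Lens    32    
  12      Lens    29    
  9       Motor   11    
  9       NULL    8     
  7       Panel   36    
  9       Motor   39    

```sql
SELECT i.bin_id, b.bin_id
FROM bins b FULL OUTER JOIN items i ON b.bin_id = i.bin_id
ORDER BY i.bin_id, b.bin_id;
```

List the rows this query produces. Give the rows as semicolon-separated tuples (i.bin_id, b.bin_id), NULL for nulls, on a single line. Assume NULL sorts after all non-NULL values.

FULL OUTER JOIN keeps every row from both sides; unmatched rows get NULL for the other side's columns.
Matching on b.bin_id = i.bin_id. A NULL in a compared column never satisfies the condition.
- bin_id=10: no i row matches, row kept with i columns NULL.
- bin_id=1: no i row matches, row kept with i columns NULL.
- bin_id=6: no i row matches, row kept with i columns NULL.
- bin_id=6: no i row matches, row kept with i columns NULL.
- bin_id=9: 3 matching i row(s), so 3 row(s) emitted.
- bin_id=3: no i row matches, row kept with i columns NULL.
- bin_id=4: no i row matches, row kept with i columns NULL.
- bin_id=NULL: no i row matches, row kept with i columns NULL.
- bin_id=1: no i row matches, row kept with i columns NULL.
- plus 5 unmatched i row(s), each kept with NULL b columns.

(7, NULL); (8, NULL); (9, 9); (9, 9); (9, 9); (12, NULL); (12, NULL); (NULL, 1); (NULL, 1); (NULL, 3); (NULL, 4); (NULL, 6); (NULL, 6); (NULL, 10); (NULL, NULL); (NULL, NULL)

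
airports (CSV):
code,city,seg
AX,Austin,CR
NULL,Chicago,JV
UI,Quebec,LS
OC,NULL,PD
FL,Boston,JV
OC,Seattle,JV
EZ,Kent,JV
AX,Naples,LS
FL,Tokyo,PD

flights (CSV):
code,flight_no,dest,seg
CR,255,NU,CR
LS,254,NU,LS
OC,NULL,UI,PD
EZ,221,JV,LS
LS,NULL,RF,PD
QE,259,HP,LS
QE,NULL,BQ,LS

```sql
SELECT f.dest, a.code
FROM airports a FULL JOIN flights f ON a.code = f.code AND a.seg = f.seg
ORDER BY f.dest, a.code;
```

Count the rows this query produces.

15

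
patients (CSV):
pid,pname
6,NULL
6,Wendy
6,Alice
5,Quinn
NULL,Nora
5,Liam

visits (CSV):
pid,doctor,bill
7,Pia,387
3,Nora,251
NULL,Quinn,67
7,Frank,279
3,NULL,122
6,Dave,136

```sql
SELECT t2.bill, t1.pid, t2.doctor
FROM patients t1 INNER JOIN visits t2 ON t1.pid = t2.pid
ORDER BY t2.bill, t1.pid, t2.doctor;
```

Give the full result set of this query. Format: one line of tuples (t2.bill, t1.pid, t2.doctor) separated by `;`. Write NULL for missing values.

INNER JOIN keeps only pairs where the ON condition holds.
Matching on t1.pid = t2.pid. A NULL in a compared column never satisfies the condition.
- t1 row (pid=6): matches 1 t2 row(s) → 1 output row(s).
- t1 row (pid=6): matches 1 t2 row(s) → 1 output row(s).
- t1 row (pid=6): matches 1 t2 row(s) → 1 output row(s).
- t1 row (pid=5): no match → dropped.
- t1 row (pid=NULL): no match → dropped.
- t1 row (pid=5): no match → dropped.
After projecting and ordering:
t2.bill | t1.pid | t2.doctor
136 | 6 | Dave
136 | 6 | Dave
136 | 6 | Dave

(136, 6, Dave); (136, 6, Dave); (136, 6, Dave)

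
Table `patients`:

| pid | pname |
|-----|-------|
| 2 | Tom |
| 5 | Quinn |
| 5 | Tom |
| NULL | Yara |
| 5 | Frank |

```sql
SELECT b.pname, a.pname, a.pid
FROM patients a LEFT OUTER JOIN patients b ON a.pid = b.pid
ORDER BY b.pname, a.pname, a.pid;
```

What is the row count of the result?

11

LEFT JOIN keeps every row from `patients a`; unmatched rows get NULL for `patients b`'s columns.
Matching on a.pid = b.pid. A NULL in a compared column never satisfies the condition.
- a (pid=2) pairs with 1 row(s) of b.
- a (pid=5) pairs with 3 row(s) of b.
- a (pid=5) pairs with 3 row(s) of b.
- a (pid=NULL) has no partner → padded with NULL.
- a (pid=5) pairs with 3 row(s) of b.
Total: 10 matched + 1 padded = 11 rows.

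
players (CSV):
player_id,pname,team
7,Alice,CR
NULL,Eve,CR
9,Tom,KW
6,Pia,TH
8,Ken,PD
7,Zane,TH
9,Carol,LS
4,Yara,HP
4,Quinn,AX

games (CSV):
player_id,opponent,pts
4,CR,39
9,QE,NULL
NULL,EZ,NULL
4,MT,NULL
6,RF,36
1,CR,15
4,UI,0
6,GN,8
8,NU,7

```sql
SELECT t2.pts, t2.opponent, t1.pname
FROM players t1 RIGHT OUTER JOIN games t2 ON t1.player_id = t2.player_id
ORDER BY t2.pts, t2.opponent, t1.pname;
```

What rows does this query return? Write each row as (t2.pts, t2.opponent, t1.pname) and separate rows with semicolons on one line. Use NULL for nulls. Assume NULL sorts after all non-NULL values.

RIGHT JOIN keeps every row from `games`; unmatched rows get NULL for `players`'s columns.
Matching on t1.player_id = t2.player_id. A NULL in a compared column never satisfies the condition.
- t1 row (player_id=7): no match.
- t1 row (player_id=NULL): no match.
- t1 row (player_id=9): matches 1 t2 row(s) → 1 output row(s).
- t1 row (player_id=6): matches 2 t2 row(s) → 2 output row(s).
- t1 row (player_id=8): matches 1 t2 row(s) → 1 output row(s).
- t1 row (player_id=7): no match.
- t1 row (player_id=9): matches 1 t2 row(s) → 1 output row(s).
- t1 row (player_id=4): matches 3 t2 row(s) → 3 output row(s).
- t1 row (player_id=4): matches 3 t2 row(s) → 3 output row(s).
- plus 2 unmatched t2 row(s), each kept with NULL t1 columns.

(0, UI, Quinn); (0, UI, Yara); (7, NU, Ken); (8, GN, Pia); (15, CR, NULL); (36, RF, Pia); (39, CR, Quinn); (39, CR, Yara); (NULL, EZ, NULL); (NULL, MT, Quinn); (NULL, MT, Yara); (NULL, QE, Carol); (NULL, QE, Tom)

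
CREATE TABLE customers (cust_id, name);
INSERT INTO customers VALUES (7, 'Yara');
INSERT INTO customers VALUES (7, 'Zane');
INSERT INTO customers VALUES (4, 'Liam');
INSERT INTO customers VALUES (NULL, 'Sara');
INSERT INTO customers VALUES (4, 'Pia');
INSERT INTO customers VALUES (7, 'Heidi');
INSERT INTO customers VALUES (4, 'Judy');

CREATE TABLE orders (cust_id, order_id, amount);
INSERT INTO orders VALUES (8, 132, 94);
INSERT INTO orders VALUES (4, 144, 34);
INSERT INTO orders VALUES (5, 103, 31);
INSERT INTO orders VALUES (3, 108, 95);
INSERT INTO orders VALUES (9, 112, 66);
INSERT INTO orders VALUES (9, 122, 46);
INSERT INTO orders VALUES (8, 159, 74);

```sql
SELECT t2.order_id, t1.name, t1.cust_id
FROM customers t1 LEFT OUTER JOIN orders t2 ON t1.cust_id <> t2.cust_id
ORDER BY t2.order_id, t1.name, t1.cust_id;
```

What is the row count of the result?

40

LEFT JOIN keeps every row from `customers`; unmatched rows get NULL for `orders`'s columns.
Matching on t1.cust_id <> t2.cust_id. A NULL in a compared column never satisfies the condition.
- t1 (cust_id=7) pairs with 7 row(s) of t2.
- t1 (cust_id=7) pairs with 7 row(s) of t2.
- t1 (cust_id=4) pairs with 6 row(s) of t2.
- t1 (cust_id=NULL) has no partner → padded with NULL.
- t1 (cust_id=4) pairs with 6 row(s) of t2.
- t1 (cust_id=7) pairs with 7 row(s) of t2.
- t1 (cust_id=4) pairs with 6 row(s) of t2.
Total: 39 matched + 1 padded = 40 rows.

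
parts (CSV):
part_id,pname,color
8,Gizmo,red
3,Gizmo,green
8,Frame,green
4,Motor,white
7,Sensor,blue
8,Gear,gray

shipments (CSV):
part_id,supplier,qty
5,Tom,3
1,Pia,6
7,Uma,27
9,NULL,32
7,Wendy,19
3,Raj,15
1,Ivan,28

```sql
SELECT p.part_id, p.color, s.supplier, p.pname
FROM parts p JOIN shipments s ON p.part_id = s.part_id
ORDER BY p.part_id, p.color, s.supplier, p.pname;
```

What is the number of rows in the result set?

3

INNER JOIN keeps only pairs where the ON condition holds.
Matching on p.part_id = s.part_id.
Matched pairs: 3.
Total: 3 rows.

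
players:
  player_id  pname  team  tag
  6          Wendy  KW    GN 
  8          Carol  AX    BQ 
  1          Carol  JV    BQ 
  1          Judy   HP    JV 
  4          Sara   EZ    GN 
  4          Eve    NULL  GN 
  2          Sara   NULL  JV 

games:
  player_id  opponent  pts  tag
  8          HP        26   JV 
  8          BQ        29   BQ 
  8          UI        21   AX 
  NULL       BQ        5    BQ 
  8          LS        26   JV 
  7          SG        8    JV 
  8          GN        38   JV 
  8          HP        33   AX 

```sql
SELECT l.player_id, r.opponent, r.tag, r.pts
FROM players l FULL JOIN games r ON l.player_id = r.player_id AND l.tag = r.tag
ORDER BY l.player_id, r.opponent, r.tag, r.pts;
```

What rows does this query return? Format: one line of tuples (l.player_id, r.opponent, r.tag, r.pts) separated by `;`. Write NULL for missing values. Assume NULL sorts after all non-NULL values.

FULL OUTER JOIN keeps every row from both sides; unmatched rows get NULL for the other side's columns.
Matching on l.player_id = r.player_id AND l.tag = r.tag. A NULL in a compared column never satisfies the condition.
Matched pairs: 1; unmatched l rows kept: 6; unmatched r rows kept: 7.

(1, NULL, NULL, NULL); (1, NULL, NULL, NULL); (2, NULL, NULL, NULL); (4, NULL, NULL, NULL); (4, NULL, NULL, NULL); (6, NULL, NULL, NULL); (8, BQ, BQ, 29); (NULL, BQ, BQ, 5); (NULL, GN, JV, 38); (NULL, HP, AX, 33); (NULL, HP, JV, 26); (NULL, LS, JV, 26); (NULL, SG, JV, 8); (NULL, UI, AX, 21)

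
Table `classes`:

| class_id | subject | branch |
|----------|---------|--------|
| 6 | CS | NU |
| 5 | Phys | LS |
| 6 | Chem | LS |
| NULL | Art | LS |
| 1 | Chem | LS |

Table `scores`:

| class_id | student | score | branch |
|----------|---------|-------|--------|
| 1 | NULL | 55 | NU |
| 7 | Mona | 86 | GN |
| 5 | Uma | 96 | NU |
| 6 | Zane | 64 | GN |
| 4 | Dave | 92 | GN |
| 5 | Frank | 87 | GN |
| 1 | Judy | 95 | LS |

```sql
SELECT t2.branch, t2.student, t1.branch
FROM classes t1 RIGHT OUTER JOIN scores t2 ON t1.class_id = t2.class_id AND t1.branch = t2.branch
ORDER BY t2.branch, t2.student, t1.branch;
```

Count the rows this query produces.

RIGHT JOIN keeps every row from `scores`; unmatched rows get NULL for `classes`'s columns.
Matching on t1.class_id = t2.class_id AND t1.branch = t2.branch. A NULL in a compared column never satisfies the condition.
- t1 row (class_id=6, branch=NU): no match.
- t1 row (class_id=5, branch=LS): no match.
- t1 row (class_id=6, branch=LS): no match.
- t1 row (class_id=NULL, branch=LS): no match.
- t1 row (class_id=1, branch=LS): matches 1 t2 row(s) → 1 output row(s).
- 6 t2 row(s) had no t1 match → kept, t1 columns NULL.
Total: 1 matched + 6 padded = 7 rows.

7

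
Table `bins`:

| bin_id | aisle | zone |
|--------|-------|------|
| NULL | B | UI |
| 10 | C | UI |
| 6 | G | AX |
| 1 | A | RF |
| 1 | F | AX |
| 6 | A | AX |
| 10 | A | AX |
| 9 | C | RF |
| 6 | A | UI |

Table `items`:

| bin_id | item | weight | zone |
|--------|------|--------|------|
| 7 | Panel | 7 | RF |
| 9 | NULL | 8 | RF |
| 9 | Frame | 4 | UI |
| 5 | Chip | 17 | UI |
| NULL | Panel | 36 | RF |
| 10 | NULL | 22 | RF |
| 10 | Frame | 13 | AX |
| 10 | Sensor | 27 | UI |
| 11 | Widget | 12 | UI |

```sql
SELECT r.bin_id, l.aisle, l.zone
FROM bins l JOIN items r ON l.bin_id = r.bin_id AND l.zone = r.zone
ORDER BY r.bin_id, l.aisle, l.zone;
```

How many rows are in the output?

3

INNER JOIN keeps only pairs where the ON condition holds.
Matching on l.bin_id = r.bin_id AND l.zone = r.zone. A NULL in a compared column never satisfies the condition.
- l (bin_id=NULL, zone=UI) has no partner → excluded.
- l (bin_id=10, zone=UI) pairs with 1 row(s) of r.
- l (bin_id=6, zone=AX) has no partner → excluded.
- l (bin_id=1, zone=RF) has no partner → excluded.
- l (bin_id=1, zone=AX) has no partner → excluded.
- l (bin_id=6, zone=AX) has no partner → excluded.
- l (bin_id=10, zone=AX) pairs with 1 row(s) of r.
- l (bin_id=9, zone=RF) pairs with 1 row(s) of r.
- l (bin_id=6, zone=UI) has no partner → excluded.
Total: 3 rows.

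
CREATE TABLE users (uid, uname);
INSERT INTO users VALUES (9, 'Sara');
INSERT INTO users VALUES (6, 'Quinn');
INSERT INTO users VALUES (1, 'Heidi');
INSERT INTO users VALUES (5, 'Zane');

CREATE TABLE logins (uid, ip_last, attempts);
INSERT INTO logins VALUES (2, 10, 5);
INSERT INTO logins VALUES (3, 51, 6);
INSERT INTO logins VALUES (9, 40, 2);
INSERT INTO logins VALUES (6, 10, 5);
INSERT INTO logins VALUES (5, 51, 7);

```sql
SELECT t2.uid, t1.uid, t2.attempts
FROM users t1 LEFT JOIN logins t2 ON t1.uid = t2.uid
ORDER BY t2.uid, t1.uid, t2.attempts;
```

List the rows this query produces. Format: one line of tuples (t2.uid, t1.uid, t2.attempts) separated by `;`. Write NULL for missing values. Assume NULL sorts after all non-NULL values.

LEFT JOIN keeps every row from `users`; unmatched rows get NULL for `logins`'s columns.
Matching on t1.uid = t2.uid.
- t1 (uid=9) pairs with 1 row(s) of t2.
- t1 (uid=6) pairs with 1 row(s) of t2.
- t1 (uid=1) has no partner → padded with NULL.
- t1 (uid=5) pairs with 1 row(s) of t2.
After projecting and ordering:
t2.uid | t1.uid | t2.attempts
5 | 5 | 7
6 | 6 | 5
9 | 9 | 2
NULL | 1 | NULL

(5, 5, 7); (6, 6, 5); (9, 9, 2); (NULL, 1, NULL)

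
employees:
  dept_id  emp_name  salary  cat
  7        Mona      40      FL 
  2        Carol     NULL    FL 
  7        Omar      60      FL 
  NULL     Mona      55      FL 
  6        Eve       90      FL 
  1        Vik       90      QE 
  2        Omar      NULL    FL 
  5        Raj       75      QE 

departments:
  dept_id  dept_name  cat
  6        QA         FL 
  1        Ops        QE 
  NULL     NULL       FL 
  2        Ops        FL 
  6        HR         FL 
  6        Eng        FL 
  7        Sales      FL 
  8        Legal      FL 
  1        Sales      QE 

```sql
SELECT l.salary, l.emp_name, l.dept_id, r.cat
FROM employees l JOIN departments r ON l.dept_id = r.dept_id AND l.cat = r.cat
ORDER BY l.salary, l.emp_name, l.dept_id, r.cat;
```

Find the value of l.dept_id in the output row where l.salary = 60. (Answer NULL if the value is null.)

INNER JOIN keeps only pairs where the ON condition holds.
Matching on l.dept_id = r.dept_id AND l.cat = r.cat. A NULL in a compared column never satisfies the condition.
Matched pairs: 9.

7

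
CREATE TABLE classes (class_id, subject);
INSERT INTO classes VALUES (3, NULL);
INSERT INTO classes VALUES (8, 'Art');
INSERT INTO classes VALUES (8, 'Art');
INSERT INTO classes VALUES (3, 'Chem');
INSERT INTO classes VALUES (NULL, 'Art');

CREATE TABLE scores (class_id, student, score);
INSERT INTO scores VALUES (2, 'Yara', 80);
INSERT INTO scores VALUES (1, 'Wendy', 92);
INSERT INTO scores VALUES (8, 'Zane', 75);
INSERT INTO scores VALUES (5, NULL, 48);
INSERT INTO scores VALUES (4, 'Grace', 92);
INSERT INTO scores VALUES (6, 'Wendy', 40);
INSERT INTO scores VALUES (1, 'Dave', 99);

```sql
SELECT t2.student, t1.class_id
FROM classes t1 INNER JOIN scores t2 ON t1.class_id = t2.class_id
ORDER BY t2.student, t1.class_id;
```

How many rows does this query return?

INNER JOIN keeps only pairs where the ON condition holds.
Matching on t1.class_id = t2.class_id. A NULL in a compared column never satisfies the condition.
- t1[0] class_id=3 → no match; dropped.
- t1[1] class_id=8 → 1 match(es) in t2 → 1 row(s).
- t1[2] class_id=8 → 1 match(es) in t2 → 1 row(s).
- t1[3] class_id=3 → no match; dropped.
- t1[4] class_id=NULL → no match; dropped.
Total: 2 rows.

2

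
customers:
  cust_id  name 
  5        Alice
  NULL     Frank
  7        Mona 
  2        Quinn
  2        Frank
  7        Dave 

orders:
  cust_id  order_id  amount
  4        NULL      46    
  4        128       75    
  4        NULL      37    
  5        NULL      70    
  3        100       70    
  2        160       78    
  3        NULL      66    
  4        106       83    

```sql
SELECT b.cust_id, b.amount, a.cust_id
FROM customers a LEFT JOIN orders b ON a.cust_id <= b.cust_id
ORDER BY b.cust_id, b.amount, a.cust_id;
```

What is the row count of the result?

20

LEFT JOIN keeps every row from `customers`; unmatched rows get NULL for `orders`'s columns.
Matching on a.cust_id <= b.cust_id. A NULL in a compared column never satisfies the condition.
- a[0] cust_id=5 → 1 match(es) in b → 1 row(s).
- a[1] cust_id=NULL → no match; kept with NULLs on the b side.
- a[2] cust_id=7 → no match; kept with NULLs on the b side.
- a[3] cust_id=2 → 8 match(es) in b → 8 row(s).
- a[4] cust_id=2 → 8 match(es) in b → 8 row(s).
- a[5] cust_id=7 → no match; kept with NULLs on the b side.
Total: 17 matched + 3 padded = 20 rows.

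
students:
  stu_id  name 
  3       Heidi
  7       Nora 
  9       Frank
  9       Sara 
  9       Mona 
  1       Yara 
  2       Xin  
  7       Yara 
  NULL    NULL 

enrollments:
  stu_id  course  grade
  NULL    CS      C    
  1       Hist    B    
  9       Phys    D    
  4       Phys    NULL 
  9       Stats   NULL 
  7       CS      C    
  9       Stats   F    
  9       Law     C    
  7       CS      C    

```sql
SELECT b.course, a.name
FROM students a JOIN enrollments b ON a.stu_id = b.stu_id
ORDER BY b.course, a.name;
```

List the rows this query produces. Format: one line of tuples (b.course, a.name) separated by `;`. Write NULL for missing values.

(CS, Nora); (CS, Nora); (CS, Yara); (CS, Yara); (Hist, Yara); (Law, Frank); (Law, Mona); (Law, Sara); (Phys, Frank); (Phys, Mona); (Phys, Sara); (Stats, Frank); (Stats, Frank); (Stats, Mona); (Stats, Mona); (Stats, Sara); (Stats, Sara)

INNER JOIN keeps only pairs where the ON condition holds.
Matching on a.stu_id = b.stu_id. A NULL in a compared column never satisfies the condition.
Matched pairs: 17.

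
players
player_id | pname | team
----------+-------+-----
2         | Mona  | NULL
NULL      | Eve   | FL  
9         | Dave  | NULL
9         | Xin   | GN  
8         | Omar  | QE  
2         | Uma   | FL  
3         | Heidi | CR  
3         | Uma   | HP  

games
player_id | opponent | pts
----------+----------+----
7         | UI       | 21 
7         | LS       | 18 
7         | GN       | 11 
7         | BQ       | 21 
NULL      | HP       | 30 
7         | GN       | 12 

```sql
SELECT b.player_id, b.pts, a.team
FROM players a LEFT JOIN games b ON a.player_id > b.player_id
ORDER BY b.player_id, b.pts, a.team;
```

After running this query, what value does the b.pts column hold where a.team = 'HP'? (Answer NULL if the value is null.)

LEFT JOIN keeps every row from `players`; unmatched rows get NULL for `games`'s columns.
Matching on a.player_id > b.player_id. A NULL in a compared column never satisfies the condition.
- a (player_id=2) has no partner → padded with NULL.
- a (player_id=NULL) has no partner → padded with NULL.
- a (player_id=9) pairs with 5 row(s) of b.
- a (player_id=9) pairs with 5 row(s) of b.
- a (player_id=8) pairs with 5 row(s) of b.
- a (player_id=2) has no partner → padded with NULL.
- a (player_id=3) has no partner → padded with NULL.
- a (player_id=3) has no partner → padded with NULL.

NULL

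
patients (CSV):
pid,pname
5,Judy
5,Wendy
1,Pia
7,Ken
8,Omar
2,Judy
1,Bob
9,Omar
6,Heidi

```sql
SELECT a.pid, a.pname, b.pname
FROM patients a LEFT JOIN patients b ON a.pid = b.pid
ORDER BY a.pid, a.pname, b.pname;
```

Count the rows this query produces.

13

LEFT JOIN keeps every row from `patients a`; unmatched rows get NULL for `patients b`'s columns.
Matching on a.pid = b.pid.
- pid=5: 2 matching b row(s), so 2 row(s) emitted.
- pid=5: 2 matching b row(s), so 2 row(s) emitted.
- pid=1: 2 matching b row(s), so 2 row(s) emitted.
- pid=7: 1 matching b row(s), so 1 row(s) emitted.
- pid=8: 1 matching b row(s), so 1 row(s) emitted.
- pid=2: 1 matching b row(s), so 1 row(s) emitted.
- pid=1: 2 matching b row(s), so 2 row(s) emitted.
- pid=9: 1 matching b row(s), so 1 row(s) emitted.
- pid=6: 1 matching b row(s), so 1 row(s) emitted.
Total: 13 rows.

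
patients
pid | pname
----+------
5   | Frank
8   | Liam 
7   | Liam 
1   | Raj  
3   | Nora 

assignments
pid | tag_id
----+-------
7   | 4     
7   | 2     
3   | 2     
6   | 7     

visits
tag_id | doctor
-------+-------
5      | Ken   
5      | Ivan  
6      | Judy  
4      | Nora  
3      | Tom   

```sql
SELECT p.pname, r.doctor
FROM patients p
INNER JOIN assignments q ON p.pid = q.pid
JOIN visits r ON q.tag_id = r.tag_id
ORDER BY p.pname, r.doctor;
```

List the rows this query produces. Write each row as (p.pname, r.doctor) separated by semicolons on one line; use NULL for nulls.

(Liam, Nora)

Joins associate left-to-right: patients INNER JOIN assignments on pid gives 3 intermediate row(s).
Then INNER JOIN `visits r` on tag_id: keep only rows whose q.tag_id appears in r.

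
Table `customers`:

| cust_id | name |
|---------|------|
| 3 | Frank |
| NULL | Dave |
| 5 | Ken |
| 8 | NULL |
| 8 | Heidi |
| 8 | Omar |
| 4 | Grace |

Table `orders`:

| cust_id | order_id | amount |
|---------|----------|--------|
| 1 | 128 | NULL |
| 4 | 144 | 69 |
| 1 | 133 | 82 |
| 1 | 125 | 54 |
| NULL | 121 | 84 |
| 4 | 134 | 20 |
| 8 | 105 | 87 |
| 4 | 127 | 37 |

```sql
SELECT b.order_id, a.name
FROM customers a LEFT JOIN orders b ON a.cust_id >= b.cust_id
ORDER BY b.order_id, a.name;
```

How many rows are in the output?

37

LEFT JOIN keeps every row from `customers`; unmatched rows get NULL for `orders`'s columns.
Matching on a.cust_id >= b.cust_id. A NULL in a compared column never satisfies the condition.
- a row (cust_id=3): matches 3 b row(s) → 3 output row(s).
- a row (cust_id=NULL): no match → kept, b columns NULL.
- a row (cust_id=5): matches 6 b row(s) → 6 output row(s).
- a row (cust_id=8): matches 7 b row(s) → 7 output row(s).
- a row (cust_id=8): matches 7 b row(s) → 7 output row(s).
- a row (cust_id=8): matches 7 b row(s) → 7 output row(s).
- a row (cust_id=4): matches 6 b row(s) → 6 output row(s).
Total: 36 matched + 1 padded = 37 rows.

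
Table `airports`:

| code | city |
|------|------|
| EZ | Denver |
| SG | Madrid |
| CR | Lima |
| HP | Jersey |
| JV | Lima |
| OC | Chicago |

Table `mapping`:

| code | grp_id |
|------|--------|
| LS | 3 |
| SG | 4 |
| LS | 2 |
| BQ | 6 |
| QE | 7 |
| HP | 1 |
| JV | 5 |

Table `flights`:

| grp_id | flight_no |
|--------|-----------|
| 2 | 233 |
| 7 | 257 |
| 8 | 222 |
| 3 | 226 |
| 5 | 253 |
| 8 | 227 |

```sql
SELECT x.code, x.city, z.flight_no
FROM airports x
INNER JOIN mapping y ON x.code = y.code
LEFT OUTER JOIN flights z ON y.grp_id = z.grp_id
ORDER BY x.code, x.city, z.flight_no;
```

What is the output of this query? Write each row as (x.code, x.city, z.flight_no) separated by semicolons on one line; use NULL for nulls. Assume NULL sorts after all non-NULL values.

(HP, Jersey, NULL); (JV, Lima, 253); (SG, Madrid, NULL)

Joins associate left-to-right: airports INNER JOIN mapping on code gives 3 intermediate row(s).
Then LEFT JOIN `flights z` on grp_id: each of those 3 rows is kept; rows whose y.grp_id has no match in z get NULL for z's columns.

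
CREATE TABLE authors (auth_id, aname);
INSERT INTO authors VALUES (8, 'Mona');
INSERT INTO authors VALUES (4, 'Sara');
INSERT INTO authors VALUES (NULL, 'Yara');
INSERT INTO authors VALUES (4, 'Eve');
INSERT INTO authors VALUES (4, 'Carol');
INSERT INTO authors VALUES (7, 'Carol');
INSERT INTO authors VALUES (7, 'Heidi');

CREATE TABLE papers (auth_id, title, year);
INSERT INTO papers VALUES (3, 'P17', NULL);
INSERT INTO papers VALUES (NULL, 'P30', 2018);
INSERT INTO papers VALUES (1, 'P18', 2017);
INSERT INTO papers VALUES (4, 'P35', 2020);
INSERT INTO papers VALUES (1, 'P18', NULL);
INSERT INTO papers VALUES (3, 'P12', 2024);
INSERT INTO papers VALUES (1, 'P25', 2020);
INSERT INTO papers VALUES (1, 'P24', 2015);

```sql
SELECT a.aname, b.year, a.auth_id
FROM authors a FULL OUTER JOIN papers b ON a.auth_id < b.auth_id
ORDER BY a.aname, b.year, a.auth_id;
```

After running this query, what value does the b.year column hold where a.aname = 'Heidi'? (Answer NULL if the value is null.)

NULL

FULL OUTER JOIN keeps every row from both sides; unmatched rows get NULL for the other side's columns.
Matching on a.auth_id < b.auth_id. A NULL in a compared column never satisfies the condition.
Matched pairs: 0; unmatched a rows kept: 7; unmatched b rows kept: 8.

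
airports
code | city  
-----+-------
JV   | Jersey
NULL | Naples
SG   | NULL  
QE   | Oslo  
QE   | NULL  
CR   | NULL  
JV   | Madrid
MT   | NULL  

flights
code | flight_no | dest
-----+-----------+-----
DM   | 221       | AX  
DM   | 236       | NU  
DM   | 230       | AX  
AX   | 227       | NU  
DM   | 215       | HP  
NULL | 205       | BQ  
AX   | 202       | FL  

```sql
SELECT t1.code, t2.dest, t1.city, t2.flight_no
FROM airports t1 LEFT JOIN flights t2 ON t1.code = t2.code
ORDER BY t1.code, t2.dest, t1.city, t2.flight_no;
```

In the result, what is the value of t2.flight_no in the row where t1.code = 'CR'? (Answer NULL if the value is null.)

NULL

LEFT JOIN keeps every row from `airports`; unmatched rows get NULL for `flights`'s columns.
Matching on t1.code = t2.code. A NULL in a compared column never satisfies the condition.
- code=JV: no t2 row matches, row kept with t2 columns NULL.
- code=NULL: no t2 row matches, row kept with t2 columns NULL.
- code=SG: no t2 row matches, row kept with t2 columns NULL.
- code=QE: no t2 row matches, row kept with t2 columns NULL.
- code=QE: no t2 row matches, row kept with t2 columns NULL.
- code=CR: no t2 row matches, row kept with t2 columns NULL.
- code=JV: no t2 row matches, row kept with t2 columns NULL.
- code=MT: no t2 row matches, row kept with t2 columns NULL.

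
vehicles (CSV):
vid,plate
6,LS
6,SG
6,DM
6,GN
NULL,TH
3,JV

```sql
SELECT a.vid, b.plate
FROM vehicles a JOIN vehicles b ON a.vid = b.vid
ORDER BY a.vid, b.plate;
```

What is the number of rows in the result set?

17

INNER JOIN keeps only pairs where the ON condition holds.
Matching on a.vid = b.vid. A NULL in a compared column never satisfies the condition.
Matched pairs: 17.
Total: 17 rows.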